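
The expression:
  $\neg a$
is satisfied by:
  {a: False}


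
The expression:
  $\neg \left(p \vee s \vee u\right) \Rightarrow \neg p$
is always true.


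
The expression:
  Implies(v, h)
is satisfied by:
  {h: True, v: False}
  {v: False, h: False}
  {v: True, h: True}


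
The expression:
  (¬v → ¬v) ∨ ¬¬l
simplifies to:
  True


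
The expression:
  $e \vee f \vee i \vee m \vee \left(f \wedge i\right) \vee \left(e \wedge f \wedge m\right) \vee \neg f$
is always true.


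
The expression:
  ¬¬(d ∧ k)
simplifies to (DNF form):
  d ∧ k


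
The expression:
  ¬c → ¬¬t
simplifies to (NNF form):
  c ∨ t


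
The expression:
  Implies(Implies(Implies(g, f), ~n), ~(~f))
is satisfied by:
  {f: True, n: True, g: False}
  {f: True, n: False, g: False}
  {g: True, f: True, n: True}
  {g: True, f: True, n: False}
  {n: True, g: False, f: False}


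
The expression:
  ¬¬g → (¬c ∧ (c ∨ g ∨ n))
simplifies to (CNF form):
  ¬c ∨ ¬g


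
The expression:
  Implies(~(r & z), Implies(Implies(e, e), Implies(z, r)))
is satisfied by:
  {r: True, z: False}
  {z: False, r: False}
  {z: True, r: True}


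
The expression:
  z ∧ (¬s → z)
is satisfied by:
  {z: True}


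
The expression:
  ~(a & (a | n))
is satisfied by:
  {a: False}


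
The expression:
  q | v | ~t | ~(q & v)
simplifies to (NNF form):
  True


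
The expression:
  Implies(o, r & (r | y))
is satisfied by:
  {r: True, o: False}
  {o: False, r: False}
  {o: True, r: True}


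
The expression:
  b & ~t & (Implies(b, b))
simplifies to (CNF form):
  b & ~t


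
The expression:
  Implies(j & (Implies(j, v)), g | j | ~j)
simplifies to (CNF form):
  True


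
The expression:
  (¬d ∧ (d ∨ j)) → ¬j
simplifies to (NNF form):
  d ∨ ¬j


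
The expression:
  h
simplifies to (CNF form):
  h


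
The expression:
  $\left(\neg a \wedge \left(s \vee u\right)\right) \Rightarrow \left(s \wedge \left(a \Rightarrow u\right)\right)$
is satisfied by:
  {a: True, s: True, u: False}
  {a: True, u: False, s: False}
  {s: True, u: False, a: False}
  {s: False, u: False, a: False}
  {a: True, s: True, u: True}
  {a: True, u: True, s: False}
  {s: True, u: True, a: False}


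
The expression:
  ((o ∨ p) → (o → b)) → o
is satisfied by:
  {o: True}


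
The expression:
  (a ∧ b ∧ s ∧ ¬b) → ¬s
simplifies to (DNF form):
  True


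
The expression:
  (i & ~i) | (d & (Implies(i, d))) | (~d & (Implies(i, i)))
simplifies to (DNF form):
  True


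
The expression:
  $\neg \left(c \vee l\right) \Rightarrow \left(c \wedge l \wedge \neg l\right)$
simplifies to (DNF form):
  $c \vee l$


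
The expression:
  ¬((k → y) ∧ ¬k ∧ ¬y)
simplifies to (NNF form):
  k ∨ y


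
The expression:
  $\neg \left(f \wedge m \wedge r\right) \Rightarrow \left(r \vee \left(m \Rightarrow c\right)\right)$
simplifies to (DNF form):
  $c \vee r \vee \neg m$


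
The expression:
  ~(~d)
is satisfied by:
  {d: True}


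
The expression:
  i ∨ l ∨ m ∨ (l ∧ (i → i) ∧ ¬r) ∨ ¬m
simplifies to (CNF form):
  True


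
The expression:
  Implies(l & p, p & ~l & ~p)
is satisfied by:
  {l: False, p: False}
  {p: True, l: False}
  {l: True, p: False}


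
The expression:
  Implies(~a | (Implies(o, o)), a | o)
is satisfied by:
  {a: True, o: True}
  {a: True, o: False}
  {o: True, a: False}


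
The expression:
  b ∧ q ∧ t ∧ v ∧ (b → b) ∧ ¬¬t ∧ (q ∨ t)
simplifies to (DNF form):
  b ∧ q ∧ t ∧ v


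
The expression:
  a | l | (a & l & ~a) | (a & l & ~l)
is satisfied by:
  {a: True, l: True}
  {a: True, l: False}
  {l: True, a: False}


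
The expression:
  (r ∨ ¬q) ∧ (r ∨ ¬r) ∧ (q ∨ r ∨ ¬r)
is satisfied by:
  {r: True, q: False}
  {q: False, r: False}
  {q: True, r: True}


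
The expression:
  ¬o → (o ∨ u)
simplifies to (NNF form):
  o ∨ u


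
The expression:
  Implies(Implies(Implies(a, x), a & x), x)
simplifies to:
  x | ~a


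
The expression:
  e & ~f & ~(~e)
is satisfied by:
  {e: True, f: False}


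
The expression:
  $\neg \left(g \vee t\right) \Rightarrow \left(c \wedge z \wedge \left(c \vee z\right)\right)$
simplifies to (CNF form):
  $\left(c \vee g \vee t\right) \wedge \left(g \vee t \vee z\right)$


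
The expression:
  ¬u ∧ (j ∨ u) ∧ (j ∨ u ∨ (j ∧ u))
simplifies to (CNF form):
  j ∧ ¬u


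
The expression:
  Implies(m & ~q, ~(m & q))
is always true.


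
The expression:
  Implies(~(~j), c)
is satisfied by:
  {c: True, j: False}
  {j: False, c: False}
  {j: True, c: True}


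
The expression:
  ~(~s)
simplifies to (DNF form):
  s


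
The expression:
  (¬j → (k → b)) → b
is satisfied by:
  {b: True, k: True, j: False}
  {b: True, k: False, j: False}
  {j: True, b: True, k: True}
  {j: True, b: True, k: False}
  {k: True, j: False, b: False}


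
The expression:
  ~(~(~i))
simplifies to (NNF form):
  ~i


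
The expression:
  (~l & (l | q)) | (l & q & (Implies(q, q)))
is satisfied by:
  {q: True}


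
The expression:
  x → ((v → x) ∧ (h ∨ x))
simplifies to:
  True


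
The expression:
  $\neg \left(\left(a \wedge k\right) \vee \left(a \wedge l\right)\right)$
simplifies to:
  $\left(\neg k \wedge \neg l\right) \vee \neg a$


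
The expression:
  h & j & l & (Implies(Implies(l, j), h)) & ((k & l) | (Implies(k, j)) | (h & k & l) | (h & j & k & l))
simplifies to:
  h & j & l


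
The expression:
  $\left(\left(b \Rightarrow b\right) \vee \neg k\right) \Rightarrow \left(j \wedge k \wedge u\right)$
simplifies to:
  $j \wedge k \wedge u$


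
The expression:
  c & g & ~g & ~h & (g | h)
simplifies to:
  False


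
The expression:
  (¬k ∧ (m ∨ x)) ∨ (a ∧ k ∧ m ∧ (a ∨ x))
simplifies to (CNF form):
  (a ∨ ¬k) ∧ (m ∨ x) ∧ (m ∨ ¬k) ∧ (a ∨ m ∨ x) ∧ (a ∨ m ∨ ¬k) ∧ (a ∨ x ∨ ¬k) ∧ (m ∨ x ∨ ¬k)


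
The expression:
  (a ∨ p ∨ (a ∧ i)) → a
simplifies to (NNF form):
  a ∨ ¬p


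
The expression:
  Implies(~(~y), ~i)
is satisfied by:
  {y: False, i: False}
  {i: True, y: False}
  {y: True, i: False}


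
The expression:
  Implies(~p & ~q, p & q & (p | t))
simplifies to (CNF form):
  p | q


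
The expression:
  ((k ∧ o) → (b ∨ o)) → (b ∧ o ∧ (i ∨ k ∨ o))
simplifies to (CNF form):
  b ∧ o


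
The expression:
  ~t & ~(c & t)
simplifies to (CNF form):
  ~t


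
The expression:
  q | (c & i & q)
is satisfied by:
  {q: True}


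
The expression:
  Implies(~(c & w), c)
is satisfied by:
  {c: True}


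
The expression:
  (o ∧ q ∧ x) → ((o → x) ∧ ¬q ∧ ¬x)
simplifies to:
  ¬o ∨ ¬q ∨ ¬x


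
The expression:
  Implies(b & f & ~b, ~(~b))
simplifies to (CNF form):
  True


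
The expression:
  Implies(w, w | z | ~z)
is always true.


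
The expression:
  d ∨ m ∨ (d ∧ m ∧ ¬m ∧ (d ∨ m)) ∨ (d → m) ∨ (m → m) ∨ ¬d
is always true.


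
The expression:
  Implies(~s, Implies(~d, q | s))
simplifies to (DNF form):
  d | q | s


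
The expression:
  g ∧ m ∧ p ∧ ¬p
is never true.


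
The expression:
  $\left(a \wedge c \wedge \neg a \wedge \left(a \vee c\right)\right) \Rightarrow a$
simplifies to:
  $\text{True}$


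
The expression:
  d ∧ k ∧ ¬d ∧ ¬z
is never true.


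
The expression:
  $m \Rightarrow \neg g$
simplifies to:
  $\neg g \vee \neg m$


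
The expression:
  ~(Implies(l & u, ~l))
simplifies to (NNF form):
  l & u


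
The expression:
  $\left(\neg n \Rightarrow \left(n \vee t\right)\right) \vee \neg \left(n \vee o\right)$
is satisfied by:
  {n: True, t: True, o: False}
  {n: True, o: False, t: False}
  {t: True, o: False, n: False}
  {t: False, o: False, n: False}
  {n: True, t: True, o: True}
  {n: True, o: True, t: False}
  {t: True, o: True, n: False}


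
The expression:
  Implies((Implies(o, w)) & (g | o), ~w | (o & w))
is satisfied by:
  {o: True, w: False, g: False}
  {w: False, g: False, o: False}
  {g: True, o: True, w: False}
  {g: True, w: False, o: False}
  {o: True, w: True, g: False}
  {w: True, o: False, g: False}
  {g: True, w: True, o: True}


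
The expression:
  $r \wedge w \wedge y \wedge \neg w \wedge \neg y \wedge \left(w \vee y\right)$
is never true.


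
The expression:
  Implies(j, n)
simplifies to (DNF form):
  n | ~j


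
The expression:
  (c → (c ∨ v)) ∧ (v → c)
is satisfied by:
  {c: True, v: False}
  {v: False, c: False}
  {v: True, c: True}


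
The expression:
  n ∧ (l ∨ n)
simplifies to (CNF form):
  n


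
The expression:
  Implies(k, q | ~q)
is always true.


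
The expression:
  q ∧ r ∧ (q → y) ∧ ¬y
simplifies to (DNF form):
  False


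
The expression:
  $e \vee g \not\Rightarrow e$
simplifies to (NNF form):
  $e \vee g$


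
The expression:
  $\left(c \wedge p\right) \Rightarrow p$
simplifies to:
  $\text{True}$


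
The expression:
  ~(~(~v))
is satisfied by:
  {v: False}


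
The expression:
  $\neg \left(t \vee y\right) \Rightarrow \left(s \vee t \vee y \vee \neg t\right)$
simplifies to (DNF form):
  $\text{True}$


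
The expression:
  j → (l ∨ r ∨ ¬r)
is always true.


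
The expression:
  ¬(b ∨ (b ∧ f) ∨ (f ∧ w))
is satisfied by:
  {w: False, b: False, f: False}
  {f: True, w: False, b: False}
  {w: True, f: False, b: False}


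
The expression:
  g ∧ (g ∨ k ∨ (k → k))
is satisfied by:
  {g: True}


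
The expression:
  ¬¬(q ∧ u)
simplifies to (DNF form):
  q ∧ u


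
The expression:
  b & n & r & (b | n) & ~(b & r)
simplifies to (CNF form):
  False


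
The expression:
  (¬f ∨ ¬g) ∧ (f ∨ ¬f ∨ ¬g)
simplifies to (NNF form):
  ¬f ∨ ¬g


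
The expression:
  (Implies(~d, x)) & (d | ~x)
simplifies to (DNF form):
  d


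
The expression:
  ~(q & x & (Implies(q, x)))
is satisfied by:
  {q: False, x: False}
  {x: True, q: False}
  {q: True, x: False}


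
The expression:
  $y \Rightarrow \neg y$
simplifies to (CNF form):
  $\neg y$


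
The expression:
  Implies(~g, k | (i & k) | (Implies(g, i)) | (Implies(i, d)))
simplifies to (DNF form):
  True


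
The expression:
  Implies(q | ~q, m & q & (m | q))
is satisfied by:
  {m: True, q: True}


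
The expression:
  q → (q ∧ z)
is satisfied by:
  {z: True, q: False}
  {q: False, z: False}
  {q: True, z: True}


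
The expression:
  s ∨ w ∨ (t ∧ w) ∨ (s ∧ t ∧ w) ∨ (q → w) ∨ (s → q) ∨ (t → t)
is always true.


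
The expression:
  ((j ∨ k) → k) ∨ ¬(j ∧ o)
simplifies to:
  k ∨ ¬j ∨ ¬o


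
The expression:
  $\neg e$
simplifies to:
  $\neg e$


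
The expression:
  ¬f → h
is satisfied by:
  {h: True, f: True}
  {h: True, f: False}
  {f: True, h: False}


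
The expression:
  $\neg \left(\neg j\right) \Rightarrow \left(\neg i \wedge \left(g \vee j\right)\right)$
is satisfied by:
  {i: False, j: False}
  {j: True, i: False}
  {i: True, j: False}


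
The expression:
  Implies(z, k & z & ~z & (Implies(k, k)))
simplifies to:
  ~z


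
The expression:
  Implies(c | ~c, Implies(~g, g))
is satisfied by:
  {g: True}


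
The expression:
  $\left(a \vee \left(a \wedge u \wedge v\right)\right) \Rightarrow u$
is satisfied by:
  {u: True, a: False}
  {a: False, u: False}
  {a: True, u: True}


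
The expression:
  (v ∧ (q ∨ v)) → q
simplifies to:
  q ∨ ¬v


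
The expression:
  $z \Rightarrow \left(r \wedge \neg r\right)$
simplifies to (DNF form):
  $\neg z$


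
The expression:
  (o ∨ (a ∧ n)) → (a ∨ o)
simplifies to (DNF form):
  True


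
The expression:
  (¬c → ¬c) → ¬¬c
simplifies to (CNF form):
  c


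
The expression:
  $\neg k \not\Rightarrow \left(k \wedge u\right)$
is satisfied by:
  {k: False}


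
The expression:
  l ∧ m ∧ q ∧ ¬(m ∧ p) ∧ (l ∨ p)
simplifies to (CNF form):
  l ∧ m ∧ q ∧ ¬p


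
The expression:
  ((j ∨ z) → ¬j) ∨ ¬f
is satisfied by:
  {j: False, f: False}
  {f: True, j: False}
  {j: True, f: False}


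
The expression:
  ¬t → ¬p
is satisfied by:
  {t: True, p: False}
  {p: False, t: False}
  {p: True, t: True}


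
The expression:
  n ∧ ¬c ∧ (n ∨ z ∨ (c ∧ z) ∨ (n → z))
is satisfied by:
  {n: True, c: False}


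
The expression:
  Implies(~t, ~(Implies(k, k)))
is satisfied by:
  {t: True}


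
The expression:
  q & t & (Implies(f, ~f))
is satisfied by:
  {t: True, q: True, f: False}


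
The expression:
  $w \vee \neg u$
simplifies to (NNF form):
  $w \vee \neg u$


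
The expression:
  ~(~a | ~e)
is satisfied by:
  {a: True, e: True}


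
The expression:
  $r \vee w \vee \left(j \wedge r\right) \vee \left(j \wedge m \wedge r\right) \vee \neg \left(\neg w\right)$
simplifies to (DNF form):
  $r \vee w$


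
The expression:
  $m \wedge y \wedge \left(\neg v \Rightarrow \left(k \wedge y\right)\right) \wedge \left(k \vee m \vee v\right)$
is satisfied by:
  {m: True, k: True, v: True, y: True}
  {m: True, k: True, y: True, v: False}
  {m: True, v: True, y: True, k: False}


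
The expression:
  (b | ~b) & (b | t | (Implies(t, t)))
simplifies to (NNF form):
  True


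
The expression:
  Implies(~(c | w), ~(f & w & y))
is always true.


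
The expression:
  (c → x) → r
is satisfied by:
  {r: True, c: True, x: False}
  {r: True, x: False, c: False}
  {r: True, c: True, x: True}
  {r: True, x: True, c: False}
  {c: True, x: False, r: False}


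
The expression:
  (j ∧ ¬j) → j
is always true.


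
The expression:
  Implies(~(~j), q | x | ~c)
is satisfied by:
  {x: True, q: True, c: False, j: False}
  {x: True, c: False, q: False, j: False}
  {q: True, x: False, c: False, j: False}
  {x: False, c: False, q: False, j: False}
  {j: True, x: True, q: True, c: False}
  {j: True, x: True, c: False, q: False}
  {j: True, q: True, x: False, c: False}
  {j: True, x: False, c: False, q: False}
  {x: True, c: True, q: True, j: False}
  {x: True, c: True, j: False, q: False}
  {c: True, q: True, j: False, x: False}
  {c: True, j: False, q: False, x: False}
  {x: True, c: True, j: True, q: True}
  {x: True, c: True, j: True, q: False}
  {c: True, j: True, q: True, x: False}


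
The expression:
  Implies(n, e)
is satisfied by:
  {e: True, n: False}
  {n: False, e: False}
  {n: True, e: True}


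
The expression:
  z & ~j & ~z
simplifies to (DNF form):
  False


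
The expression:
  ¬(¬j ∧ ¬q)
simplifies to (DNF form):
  j ∨ q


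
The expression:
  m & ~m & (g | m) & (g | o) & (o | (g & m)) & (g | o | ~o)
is never true.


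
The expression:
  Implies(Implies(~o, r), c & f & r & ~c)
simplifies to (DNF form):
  ~o & ~r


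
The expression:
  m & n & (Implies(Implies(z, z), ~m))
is never true.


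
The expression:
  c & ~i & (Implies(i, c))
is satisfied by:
  {c: True, i: False}


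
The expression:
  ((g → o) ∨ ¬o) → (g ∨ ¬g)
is always true.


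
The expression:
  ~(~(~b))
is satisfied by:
  {b: False}


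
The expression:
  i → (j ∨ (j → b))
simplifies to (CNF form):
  True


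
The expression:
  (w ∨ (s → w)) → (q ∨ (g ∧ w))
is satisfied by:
  {q: True, g: True, s: True, w: False}
  {q: True, g: True, w: False, s: False}
  {q: True, s: True, w: False, g: False}
  {q: True, w: False, s: False, g: False}
  {q: True, g: True, w: True, s: True}
  {q: True, g: True, w: True, s: False}
  {q: True, w: True, s: True, g: False}
  {q: True, w: True, s: False, g: False}
  {g: True, s: True, w: False, q: False}
  {s: True, g: False, w: False, q: False}
  {s: True, g: True, w: True, q: False}
  {g: True, w: True, s: False, q: False}


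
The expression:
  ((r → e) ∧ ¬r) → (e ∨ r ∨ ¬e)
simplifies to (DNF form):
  True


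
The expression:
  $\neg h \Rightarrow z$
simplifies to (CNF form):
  $h \vee z$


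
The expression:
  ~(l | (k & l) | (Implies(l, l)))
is never true.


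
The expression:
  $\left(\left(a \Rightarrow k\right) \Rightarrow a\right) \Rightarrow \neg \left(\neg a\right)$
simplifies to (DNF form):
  $\text{True}$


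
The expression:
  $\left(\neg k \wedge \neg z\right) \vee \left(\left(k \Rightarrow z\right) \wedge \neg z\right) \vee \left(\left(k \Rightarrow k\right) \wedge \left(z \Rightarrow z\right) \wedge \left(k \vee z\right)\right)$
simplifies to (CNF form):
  $\text{True}$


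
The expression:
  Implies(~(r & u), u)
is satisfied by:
  {u: True}


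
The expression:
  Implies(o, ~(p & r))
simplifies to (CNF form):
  ~o | ~p | ~r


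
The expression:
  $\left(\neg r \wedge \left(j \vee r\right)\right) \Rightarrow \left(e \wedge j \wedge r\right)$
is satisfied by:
  {r: True, j: False}
  {j: False, r: False}
  {j: True, r: True}


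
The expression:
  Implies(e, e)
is always true.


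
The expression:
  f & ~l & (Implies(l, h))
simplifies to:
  f & ~l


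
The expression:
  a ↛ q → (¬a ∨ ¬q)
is always true.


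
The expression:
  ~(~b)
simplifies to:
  b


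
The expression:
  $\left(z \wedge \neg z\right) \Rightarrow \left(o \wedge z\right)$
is always true.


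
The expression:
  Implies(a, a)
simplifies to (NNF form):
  True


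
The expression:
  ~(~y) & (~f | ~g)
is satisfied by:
  {y: True, g: False, f: False}
  {f: True, y: True, g: False}
  {g: True, y: True, f: False}


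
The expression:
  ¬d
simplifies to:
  ¬d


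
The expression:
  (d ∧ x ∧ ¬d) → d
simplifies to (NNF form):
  True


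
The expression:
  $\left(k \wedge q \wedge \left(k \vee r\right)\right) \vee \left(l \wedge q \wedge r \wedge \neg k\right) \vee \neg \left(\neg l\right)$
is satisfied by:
  {q: True, l: True, k: True}
  {q: True, l: True, k: False}
  {l: True, k: True, q: False}
  {l: True, k: False, q: False}
  {q: True, k: True, l: False}


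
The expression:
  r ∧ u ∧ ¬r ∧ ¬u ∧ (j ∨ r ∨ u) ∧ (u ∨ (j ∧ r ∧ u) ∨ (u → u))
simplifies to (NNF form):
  False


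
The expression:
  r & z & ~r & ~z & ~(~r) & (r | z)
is never true.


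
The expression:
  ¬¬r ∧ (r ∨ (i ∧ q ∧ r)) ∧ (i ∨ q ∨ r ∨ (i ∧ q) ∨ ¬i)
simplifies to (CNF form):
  r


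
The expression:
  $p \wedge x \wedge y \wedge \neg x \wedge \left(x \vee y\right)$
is never true.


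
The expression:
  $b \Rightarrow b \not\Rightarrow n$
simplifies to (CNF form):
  $\neg b \vee \neg n$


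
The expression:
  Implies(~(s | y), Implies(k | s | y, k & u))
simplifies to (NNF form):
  s | u | y | ~k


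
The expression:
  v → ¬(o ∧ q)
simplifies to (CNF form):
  ¬o ∨ ¬q ∨ ¬v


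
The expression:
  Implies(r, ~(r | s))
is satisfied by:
  {r: False}


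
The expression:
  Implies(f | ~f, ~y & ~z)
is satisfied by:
  {y: False, z: False}


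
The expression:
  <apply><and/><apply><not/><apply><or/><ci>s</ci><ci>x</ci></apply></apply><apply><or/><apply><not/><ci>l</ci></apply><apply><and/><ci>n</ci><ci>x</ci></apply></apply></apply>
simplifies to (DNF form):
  <apply><and/><apply><not/><ci>l</ci></apply><apply><not/><ci>s</ci></apply><apply><not/><ci>x</ci></apply></apply>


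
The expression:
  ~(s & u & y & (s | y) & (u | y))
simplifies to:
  ~s | ~u | ~y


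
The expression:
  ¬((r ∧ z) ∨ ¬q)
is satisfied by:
  {q: True, z: False, r: False}
  {r: True, q: True, z: False}
  {z: True, q: True, r: False}


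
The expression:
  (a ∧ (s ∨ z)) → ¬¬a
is always true.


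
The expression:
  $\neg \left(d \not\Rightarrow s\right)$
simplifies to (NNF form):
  $s \vee \neg d$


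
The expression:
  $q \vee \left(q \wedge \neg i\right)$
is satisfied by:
  {q: True}


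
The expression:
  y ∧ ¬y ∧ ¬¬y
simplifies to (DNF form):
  False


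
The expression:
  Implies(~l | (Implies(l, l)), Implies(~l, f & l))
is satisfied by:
  {l: True}


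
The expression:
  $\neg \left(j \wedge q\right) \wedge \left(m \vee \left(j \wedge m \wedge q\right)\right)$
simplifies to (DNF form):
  $\left(m \wedge \neg j\right) \vee \left(m \wedge \neg q\right)$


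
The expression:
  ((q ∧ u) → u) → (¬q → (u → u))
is always true.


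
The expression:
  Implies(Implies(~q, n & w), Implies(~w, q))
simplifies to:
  True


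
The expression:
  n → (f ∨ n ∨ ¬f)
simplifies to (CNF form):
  True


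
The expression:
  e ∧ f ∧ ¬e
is never true.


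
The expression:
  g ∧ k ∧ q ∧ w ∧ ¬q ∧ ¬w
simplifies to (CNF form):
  False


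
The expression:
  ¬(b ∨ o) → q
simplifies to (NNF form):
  b ∨ o ∨ q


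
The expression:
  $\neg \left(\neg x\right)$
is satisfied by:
  {x: True}


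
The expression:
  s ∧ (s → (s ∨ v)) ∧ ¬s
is never true.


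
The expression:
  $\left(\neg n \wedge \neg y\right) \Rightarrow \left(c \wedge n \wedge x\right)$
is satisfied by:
  {n: True, y: True}
  {n: True, y: False}
  {y: True, n: False}


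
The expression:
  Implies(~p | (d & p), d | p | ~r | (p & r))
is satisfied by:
  {d: True, p: True, r: False}
  {d: True, p: False, r: False}
  {p: True, d: False, r: False}
  {d: False, p: False, r: False}
  {r: True, d: True, p: True}
  {r: True, d: True, p: False}
  {r: True, p: True, d: False}


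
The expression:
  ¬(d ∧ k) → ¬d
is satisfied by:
  {k: True, d: False}
  {d: False, k: False}
  {d: True, k: True}


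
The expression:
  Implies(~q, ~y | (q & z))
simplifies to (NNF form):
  q | ~y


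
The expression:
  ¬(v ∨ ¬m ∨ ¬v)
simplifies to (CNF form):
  False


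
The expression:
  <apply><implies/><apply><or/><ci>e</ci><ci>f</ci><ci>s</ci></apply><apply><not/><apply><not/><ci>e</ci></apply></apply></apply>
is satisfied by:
  {e: True, f: False, s: False}
  {e: True, s: True, f: False}
  {e: True, f: True, s: False}
  {e: True, s: True, f: True}
  {s: False, f: False, e: False}


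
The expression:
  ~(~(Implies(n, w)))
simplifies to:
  w | ~n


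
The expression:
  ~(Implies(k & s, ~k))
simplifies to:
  k & s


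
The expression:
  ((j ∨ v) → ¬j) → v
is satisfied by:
  {v: True, j: True}
  {v: True, j: False}
  {j: True, v: False}


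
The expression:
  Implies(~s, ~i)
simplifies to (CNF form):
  s | ~i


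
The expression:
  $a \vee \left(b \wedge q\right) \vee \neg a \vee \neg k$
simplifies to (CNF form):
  $\text{True}$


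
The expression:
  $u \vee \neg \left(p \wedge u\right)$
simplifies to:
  $\text{True}$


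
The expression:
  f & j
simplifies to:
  f & j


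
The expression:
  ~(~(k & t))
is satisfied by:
  {t: True, k: True}


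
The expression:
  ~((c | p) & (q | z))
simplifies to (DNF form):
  (~c & ~p) | (~q & ~z) | (~c & ~p & ~q) | (~c & ~p & ~z) | (~c & ~q & ~z) | (~p & ~q & ~z) | (~c & ~p & ~q & ~z)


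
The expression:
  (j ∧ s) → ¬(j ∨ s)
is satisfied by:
  {s: False, j: False}
  {j: True, s: False}
  {s: True, j: False}


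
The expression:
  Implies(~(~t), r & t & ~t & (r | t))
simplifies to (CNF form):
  ~t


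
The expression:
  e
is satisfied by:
  {e: True}


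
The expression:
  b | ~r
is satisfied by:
  {b: True, r: False}
  {r: False, b: False}
  {r: True, b: True}


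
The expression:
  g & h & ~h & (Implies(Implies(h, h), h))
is never true.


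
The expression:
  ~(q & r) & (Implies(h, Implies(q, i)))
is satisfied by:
  {i: True, h: False, q: False, r: False}
  {r: False, h: False, i: False, q: False}
  {i: True, h: True, r: False, q: False}
  {h: True, r: False, i: False, q: False}
  {r: True, i: True, h: False, q: False}
  {r: True, h: False, i: False, q: False}
  {r: True, i: True, h: True, q: False}
  {r: True, h: True, i: False, q: False}
  {q: True, i: True, r: False, h: False}
  {q: True, r: False, h: False, i: False}
  {q: True, i: True, h: True, r: False}


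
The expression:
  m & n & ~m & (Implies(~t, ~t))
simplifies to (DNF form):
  False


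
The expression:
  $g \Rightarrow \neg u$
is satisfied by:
  {g: False, u: False}
  {u: True, g: False}
  {g: True, u: False}


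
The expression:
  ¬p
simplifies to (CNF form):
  ¬p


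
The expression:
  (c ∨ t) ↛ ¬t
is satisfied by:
  {t: True}


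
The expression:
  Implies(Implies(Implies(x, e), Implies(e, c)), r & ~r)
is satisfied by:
  {e: True, c: False}


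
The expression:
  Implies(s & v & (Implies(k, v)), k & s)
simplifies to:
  k | ~s | ~v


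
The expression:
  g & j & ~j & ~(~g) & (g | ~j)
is never true.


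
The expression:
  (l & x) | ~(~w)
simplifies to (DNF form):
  w | (l & x)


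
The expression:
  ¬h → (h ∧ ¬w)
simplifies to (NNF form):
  h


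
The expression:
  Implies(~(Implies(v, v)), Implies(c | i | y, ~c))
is always true.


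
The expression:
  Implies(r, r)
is always true.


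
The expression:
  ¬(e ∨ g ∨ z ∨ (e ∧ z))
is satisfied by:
  {g: False, e: False, z: False}


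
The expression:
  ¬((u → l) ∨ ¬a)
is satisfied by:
  {a: True, u: True, l: False}


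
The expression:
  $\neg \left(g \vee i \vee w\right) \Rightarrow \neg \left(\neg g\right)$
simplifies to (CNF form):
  $g \vee i \vee w$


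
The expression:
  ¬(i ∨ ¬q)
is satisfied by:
  {q: True, i: False}


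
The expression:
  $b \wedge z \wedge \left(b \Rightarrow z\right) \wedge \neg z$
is never true.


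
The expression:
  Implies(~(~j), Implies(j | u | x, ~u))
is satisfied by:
  {u: False, j: False}
  {j: True, u: False}
  {u: True, j: False}


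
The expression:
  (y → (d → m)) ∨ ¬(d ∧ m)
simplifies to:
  True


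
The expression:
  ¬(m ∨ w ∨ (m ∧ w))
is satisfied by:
  {w: False, m: False}


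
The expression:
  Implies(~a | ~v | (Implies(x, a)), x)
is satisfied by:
  {x: True}


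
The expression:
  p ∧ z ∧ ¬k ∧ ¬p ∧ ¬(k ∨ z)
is never true.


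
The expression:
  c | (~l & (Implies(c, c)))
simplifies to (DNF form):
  c | ~l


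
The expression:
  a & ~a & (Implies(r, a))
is never true.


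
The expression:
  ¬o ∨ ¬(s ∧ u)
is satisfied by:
  {u: False, o: False, s: False}
  {s: True, u: False, o: False}
  {o: True, u: False, s: False}
  {s: True, o: True, u: False}
  {u: True, s: False, o: False}
  {s: True, u: True, o: False}
  {o: True, u: True, s: False}


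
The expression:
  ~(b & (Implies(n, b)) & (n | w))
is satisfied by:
  {n: False, b: False, w: False}
  {w: True, n: False, b: False}
  {n: True, w: False, b: False}
  {w: True, n: True, b: False}
  {b: True, w: False, n: False}


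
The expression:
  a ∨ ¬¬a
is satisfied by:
  {a: True}


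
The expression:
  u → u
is always true.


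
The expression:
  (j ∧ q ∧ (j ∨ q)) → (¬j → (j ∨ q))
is always true.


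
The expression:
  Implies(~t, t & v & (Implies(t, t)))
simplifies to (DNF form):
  t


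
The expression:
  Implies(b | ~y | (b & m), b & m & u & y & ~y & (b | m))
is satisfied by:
  {y: True, b: False}


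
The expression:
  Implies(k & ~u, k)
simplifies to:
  True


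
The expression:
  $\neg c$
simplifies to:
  $\neg c$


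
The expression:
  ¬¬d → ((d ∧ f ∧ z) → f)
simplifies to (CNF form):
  True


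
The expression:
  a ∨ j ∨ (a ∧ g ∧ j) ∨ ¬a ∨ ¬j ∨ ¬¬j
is always true.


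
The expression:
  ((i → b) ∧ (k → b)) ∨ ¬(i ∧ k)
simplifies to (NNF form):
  b ∨ ¬i ∨ ¬k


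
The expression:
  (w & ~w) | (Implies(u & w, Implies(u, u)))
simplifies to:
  True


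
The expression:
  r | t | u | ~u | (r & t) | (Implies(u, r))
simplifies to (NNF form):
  True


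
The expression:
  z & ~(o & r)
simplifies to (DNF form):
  (z & ~o) | (z & ~r)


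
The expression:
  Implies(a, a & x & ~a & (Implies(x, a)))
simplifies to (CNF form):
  ~a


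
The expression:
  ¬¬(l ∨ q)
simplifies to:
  l ∨ q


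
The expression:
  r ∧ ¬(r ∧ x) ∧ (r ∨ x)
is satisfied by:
  {r: True, x: False}


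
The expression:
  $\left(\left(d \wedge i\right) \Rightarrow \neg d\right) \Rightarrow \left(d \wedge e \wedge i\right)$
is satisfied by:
  {i: True, d: True}


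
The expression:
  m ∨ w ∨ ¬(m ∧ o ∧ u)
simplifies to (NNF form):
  True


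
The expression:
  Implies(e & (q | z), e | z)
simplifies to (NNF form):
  True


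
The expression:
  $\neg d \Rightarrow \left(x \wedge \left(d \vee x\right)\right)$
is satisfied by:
  {x: True, d: True}
  {x: True, d: False}
  {d: True, x: False}


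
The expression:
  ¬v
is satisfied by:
  {v: False}


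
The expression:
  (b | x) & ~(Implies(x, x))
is never true.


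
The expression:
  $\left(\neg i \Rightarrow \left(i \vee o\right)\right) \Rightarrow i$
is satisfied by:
  {i: True, o: False}
  {o: False, i: False}
  {o: True, i: True}


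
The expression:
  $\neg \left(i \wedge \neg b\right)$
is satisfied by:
  {b: True, i: False}
  {i: False, b: False}
  {i: True, b: True}


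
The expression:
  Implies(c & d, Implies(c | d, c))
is always true.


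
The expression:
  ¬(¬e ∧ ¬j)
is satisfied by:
  {e: True, j: True}
  {e: True, j: False}
  {j: True, e: False}


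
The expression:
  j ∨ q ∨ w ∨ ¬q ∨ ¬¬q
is always true.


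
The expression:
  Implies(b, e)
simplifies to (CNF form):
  e | ~b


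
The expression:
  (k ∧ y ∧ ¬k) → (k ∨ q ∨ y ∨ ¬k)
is always true.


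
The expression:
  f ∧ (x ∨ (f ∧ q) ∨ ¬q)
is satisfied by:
  {f: True}


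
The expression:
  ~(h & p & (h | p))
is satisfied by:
  {p: False, h: False}
  {h: True, p: False}
  {p: True, h: False}


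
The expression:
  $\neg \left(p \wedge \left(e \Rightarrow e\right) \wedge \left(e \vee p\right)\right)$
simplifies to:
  $\neg p$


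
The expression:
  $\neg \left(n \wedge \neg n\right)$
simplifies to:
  $\text{True}$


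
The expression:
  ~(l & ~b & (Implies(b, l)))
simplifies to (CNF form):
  b | ~l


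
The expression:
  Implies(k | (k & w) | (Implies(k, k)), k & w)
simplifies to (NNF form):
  k & w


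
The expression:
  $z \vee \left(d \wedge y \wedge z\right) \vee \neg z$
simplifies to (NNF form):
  $\text{True}$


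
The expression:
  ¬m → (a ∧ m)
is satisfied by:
  {m: True}


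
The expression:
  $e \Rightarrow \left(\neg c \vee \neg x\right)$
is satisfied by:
  {c: False, x: False, e: False}
  {e: True, c: False, x: False}
  {x: True, c: False, e: False}
  {e: True, x: True, c: False}
  {c: True, e: False, x: False}
  {e: True, c: True, x: False}
  {x: True, c: True, e: False}


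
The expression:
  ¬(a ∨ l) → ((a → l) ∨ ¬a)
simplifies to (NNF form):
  True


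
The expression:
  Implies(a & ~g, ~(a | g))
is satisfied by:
  {g: True, a: False}
  {a: False, g: False}
  {a: True, g: True}


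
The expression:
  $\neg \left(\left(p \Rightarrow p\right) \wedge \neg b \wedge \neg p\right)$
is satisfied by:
  {b: True, p: True}
  {b: True, p: False}
  {p: True, b: False}


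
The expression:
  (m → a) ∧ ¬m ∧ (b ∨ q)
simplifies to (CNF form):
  ¬m ∧ (b ∨ q)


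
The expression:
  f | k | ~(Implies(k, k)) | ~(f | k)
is always true.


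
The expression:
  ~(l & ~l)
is always true.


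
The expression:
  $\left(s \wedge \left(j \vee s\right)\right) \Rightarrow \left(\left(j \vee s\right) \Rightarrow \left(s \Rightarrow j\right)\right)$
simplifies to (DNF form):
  $j \vee \neg s$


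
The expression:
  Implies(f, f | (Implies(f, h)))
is always true.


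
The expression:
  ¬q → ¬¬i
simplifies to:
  i ∨ q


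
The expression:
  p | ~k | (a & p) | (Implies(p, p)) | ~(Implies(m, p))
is always true.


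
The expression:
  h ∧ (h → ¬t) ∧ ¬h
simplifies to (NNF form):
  False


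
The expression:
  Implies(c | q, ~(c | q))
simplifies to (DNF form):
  ~c & ~q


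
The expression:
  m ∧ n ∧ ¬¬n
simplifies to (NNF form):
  m ∧ n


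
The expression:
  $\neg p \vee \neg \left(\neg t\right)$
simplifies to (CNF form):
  $t \vee \neg p$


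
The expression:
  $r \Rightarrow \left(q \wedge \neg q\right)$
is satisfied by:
  {r: False}


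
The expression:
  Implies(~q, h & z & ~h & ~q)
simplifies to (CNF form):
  q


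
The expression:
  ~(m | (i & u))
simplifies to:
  ~m & (~i | ~u)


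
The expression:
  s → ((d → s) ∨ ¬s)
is always true.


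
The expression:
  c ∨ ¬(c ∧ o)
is always true.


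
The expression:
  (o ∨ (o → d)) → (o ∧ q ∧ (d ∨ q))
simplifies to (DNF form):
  o ∧ q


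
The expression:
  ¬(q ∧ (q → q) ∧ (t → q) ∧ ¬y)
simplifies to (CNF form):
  y ∨ ¬q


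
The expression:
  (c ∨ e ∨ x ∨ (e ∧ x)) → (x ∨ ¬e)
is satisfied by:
  {x: True, e: False}
  {e: False, x: False}
  {e: True, x: True}


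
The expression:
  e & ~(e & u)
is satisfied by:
  {e: True, u: False}


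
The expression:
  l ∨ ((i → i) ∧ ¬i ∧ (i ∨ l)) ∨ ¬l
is always true.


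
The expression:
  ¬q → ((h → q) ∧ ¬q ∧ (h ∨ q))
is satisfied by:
  {q: True}


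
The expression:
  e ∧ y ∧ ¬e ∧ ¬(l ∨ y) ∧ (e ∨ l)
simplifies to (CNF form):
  False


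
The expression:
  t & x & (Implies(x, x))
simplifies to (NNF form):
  t & x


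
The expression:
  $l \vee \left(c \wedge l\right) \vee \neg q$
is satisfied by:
  {l: True, q: False}
  {q: False, l: False}
  {q: True, l: True}


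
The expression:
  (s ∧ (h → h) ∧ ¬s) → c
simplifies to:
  True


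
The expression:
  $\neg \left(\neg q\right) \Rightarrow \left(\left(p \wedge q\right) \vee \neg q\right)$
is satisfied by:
  {p: True, q: False}
  {q: False, p: False}
  {q: True, p: True}


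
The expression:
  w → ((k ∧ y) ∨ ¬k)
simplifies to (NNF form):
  y ∨ ¬k ∨ ¬w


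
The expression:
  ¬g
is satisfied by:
  {g: False}


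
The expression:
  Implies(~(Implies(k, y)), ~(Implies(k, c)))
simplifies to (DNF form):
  y | ~c | ~k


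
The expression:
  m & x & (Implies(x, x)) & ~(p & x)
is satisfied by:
  {m: True, x: True, p: False}


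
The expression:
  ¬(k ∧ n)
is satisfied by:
  {k: False, n: False}
  {n: True, k: False}
  {k: True, n: False}


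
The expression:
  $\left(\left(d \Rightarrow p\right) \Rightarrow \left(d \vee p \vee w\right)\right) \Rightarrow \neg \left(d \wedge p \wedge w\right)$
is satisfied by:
  {p: False, d: False, w: False}
  {w: True, p: False, d: False}
  {d: True, p: False, w: False}
  {w: True, d: True, p: False}
  {p: True, w: False, d: False}
  {w: True, p: True, d: False}
  {d: True, p: True, w: False}


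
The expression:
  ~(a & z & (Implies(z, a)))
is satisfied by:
  {z: False, a: False}
  {a: True, z: False}
  {z: True, a: False}


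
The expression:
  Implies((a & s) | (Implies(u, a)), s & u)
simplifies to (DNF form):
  (s & u) | (u & ~a)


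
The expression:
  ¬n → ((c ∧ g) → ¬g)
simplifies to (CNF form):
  n ∨ ¬c ∨ ¬g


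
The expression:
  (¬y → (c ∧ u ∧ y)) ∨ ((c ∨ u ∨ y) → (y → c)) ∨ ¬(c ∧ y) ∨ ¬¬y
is always true.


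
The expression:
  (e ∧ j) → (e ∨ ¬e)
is always true.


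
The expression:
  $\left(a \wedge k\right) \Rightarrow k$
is always true.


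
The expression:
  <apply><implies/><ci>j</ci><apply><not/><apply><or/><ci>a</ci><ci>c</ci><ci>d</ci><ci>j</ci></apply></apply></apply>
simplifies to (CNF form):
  <apply><not/><ci>j</ci></apply>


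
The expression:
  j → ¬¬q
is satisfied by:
  {q: True, j: False}
  {j: False, q: False}
  {j: True, q: True}


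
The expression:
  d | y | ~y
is always true.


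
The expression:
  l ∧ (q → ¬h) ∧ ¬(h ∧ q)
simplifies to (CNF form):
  l ∧ (¬h ∨ ¬q)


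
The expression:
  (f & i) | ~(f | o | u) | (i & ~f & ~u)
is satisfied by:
  {i: True, o: False, f: False, u: False}
  {f: True, i: True, o: False, u: False}
  {u: True, f: True, i: True, o: False}
  {i: True, o: True, u: False, f: False}
  {f: True, i: True, o: True, u: False}
  {u: True, f: True, i: True, o: True}
  {o: False, f: False, i: False, u: False}


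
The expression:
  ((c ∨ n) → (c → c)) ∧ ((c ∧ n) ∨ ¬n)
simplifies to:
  c ∨ ¬n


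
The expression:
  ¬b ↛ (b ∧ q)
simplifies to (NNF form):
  ¬b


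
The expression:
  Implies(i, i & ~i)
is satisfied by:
  {i: False}


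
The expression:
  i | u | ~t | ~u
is always true.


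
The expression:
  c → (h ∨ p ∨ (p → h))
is always true.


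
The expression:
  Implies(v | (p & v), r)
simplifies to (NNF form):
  r | ~v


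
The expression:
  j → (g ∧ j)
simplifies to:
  g ∨ ¬j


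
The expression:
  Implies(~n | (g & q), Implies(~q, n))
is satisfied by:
  {n: True, q: True}
  {n: True, q: False}
  {q: True, n: False}


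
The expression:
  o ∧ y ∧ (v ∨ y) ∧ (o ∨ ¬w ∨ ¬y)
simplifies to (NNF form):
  o ∧ y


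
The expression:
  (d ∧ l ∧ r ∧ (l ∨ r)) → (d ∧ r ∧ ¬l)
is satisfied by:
  {l: False, d: False, r: False}
  {r: True, l: False, d: False}
  {d: True, l: False, r: False}
  {r: True, d: True, l: False}
  {l: True, r: False, d: False}
  {r: True, l: True, d: False}
  {d: True, l: True, r: False}


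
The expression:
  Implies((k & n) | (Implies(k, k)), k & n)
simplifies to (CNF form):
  k & n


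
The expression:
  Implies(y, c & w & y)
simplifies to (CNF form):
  (c | ~y) & (w | ~y)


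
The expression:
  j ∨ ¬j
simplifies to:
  True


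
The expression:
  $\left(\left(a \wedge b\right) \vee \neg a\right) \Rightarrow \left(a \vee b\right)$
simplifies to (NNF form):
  $a \vee b$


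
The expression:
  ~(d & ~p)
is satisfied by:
  {p: True, d: False}
  {d: False, p: False}
  {d: True, p: True}


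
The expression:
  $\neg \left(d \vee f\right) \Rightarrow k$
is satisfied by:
  {d: True, k: True, f: True}
  {d: True, k: True, f: False}
  {d: True, f: True, k: False}
  {d: True, f: False, k: False}
  {k: True, f: True, d: False}
  {k: True, f: False, d: False}
  {f: True, k: False, d: False}


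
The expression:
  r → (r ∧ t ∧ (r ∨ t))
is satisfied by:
  {t: True, r: False}
  {r: False, t: False}
  {r: True, t: True}
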